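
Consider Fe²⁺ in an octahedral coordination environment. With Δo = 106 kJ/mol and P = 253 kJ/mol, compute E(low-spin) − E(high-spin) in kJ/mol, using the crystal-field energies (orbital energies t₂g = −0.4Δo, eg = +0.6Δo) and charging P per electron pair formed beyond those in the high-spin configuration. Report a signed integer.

Fe sits in group 8; removing 2 electrons leaves Fe²⁺ with 8 − 2 = 6 d electrons.
High-spin d⁶ fills as t₂g⁴ eg² with CFSE 4(−0.4) + 2(+0.6) = -0.4Δo = -42 kJ/mol.
Low-spin t₂g⁶ eg⁰ gives -2.4Δo = -254 kJ/mol, but forming 2 extra pairs costs 2P = 506 kJ/mol, so E(LS) = -254 + 506 = 252 kJ/mol.
The difference is 252 − (-42) = 294 kJ/mol, so high-spin lies lower.

294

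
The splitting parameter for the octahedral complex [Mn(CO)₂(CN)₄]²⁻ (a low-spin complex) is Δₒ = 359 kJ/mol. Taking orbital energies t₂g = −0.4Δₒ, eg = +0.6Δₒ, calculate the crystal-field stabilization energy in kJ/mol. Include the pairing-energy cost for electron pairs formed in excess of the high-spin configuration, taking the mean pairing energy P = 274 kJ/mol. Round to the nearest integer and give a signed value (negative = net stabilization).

-170

Ligand charges: 2×(+0) from CO and 4×(-1) from CN⁻ sum to -4; with overall charge -2, Mn is +2.
Group 7 minus oxidation state +2 gives a d⁵ configuration for Mn²⁺.
The d⁵ electrons fill as t₂g⁵ eg⁰.
Orbital CFSE = 5(-0.4) + 0(0.6) = -2.0Δₒ = -2.0 × 359 = -718 kJ/mol.
High-spin d⁵ would be t₂g³ eg² with 0 pairs; low-spin has 2, so 2 excess pairs cost +2P = +548 kJ/mol.
Overall CFSE = -718 + 548 = -170 kJ/mol.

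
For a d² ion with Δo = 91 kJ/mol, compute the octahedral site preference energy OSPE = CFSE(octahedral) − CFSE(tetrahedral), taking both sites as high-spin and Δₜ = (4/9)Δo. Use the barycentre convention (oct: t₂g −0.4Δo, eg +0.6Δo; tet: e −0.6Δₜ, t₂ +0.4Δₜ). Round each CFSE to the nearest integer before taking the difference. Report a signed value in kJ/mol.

Octahedral (high-spin): t₂g² eg⁰, CFSE = 2(−0.4) + 0(+0.6) = -0.8Δo = -0.8 × 91 = -73 kJ/mol.
In a tetrahedral site the filling is e² t₂⁰: CFSE(tet) = -1.2Δₜ = -1.2 × (4/9)(91) = -49 kJ/mol.
OSPE = CFSE(oct) − CFSE(tet) = -73 − (-49) = -24 kJ/mol.

-24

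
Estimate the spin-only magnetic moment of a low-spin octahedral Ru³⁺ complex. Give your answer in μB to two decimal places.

Group 8 minus oxidation state +3 gives a d⁵ configuration for Ru³⁺.
Configuration: t2g^5 e_g^0 → 1 unpaired electron.
μ(spin-only) = √[1(1+2)] = √3 ≈ 1.73 μB.

1.73 μB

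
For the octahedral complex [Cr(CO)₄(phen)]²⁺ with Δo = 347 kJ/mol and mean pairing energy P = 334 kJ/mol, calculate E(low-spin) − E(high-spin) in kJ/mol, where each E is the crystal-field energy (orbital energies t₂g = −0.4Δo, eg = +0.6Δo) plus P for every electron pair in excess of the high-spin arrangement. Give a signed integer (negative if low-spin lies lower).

Ligand charges: 4×(+0) from CO and 1×(+0) from phen sum to +0; with overall charge +2, Cr is +2.
Cr²⁺: group 6, so d-count = 6 − 2 = 4.
High-spin d⁴ fills as t₂g³ eg¹ with CFSE 3(−0.4) + 1(+0.6) = -0.6Δo = -208 kJ/mol.
For low-spin the configuration is t₂g⁴ eg⁰: orbital energy -1.6 × 347 = -555 kJ/mol, and 1 additional pair relative to high-spin adds 334 kJ/mol, giving -221 kJ/mol.
E(LS) − E(HS) = -221 − (-208) = -13 kJ/mol.

-13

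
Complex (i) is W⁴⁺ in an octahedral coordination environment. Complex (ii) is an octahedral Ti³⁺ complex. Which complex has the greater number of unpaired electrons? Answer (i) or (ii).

(i)

(i): W sits in group 6; removing 4 electrons leaves W⁴⁺ with 6 − 4 = 2 d electrons; t₂g² eg⁰ → 2 unpaired.
(ii): Group 4 minus oxidation state +3 gives a d¹ configuration for Ti³⁺; t₂g¹ eg⁰ → 1 unpaired.
So (i) has more unpaired electrons.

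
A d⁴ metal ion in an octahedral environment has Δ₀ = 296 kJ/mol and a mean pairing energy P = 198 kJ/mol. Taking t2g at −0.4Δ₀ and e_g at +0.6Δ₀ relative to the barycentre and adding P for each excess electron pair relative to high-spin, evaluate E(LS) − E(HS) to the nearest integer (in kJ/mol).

-98

In the high-spin limit (t2g^3 e_g^1) the orbital term is -0.6Δ₀ = -178 kJ/mol, with no excess pairing.
Low-spin: t2g^4 e_g^0, orbital CFSE = -1.6Δ₀ = -474 kJ/mol; plus 1 excess pair × P = +198 kJ/mol; total -276 kJ/mol.
Thus E(LS) − E(HS) = -98 kJ/mol.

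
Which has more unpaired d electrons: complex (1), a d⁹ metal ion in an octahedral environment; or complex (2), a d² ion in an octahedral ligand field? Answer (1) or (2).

(1): t2g^6 e_g^3 → 1 unpaired.
(2): t2g^2 e_g^0 → 2 unpaired.
So (2) has more unpaired electrons.

(2)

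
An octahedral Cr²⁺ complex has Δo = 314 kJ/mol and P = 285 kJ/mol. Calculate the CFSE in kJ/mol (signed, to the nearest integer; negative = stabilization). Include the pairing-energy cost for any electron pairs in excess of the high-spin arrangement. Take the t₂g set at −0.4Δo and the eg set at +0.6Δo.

Cr sits in group 6; removing 2 electrons leaves Cr²⁺ with 6 − 2 = 4 d electrons.
Δo > P, so pairing is preferred: the ground state is low-spin.
Configuration: t₂g⁴ eg⁰.
Orbital CFSE = -1.6Δo = -1.6 × 314 = -502 kJ/mol.
Excess pairs vs high-spin: 1 − 0 = 1; pairing cost = +285 kJ/mol.
Net CFSE = -502 + 285 = -217 kJ/mol.

-217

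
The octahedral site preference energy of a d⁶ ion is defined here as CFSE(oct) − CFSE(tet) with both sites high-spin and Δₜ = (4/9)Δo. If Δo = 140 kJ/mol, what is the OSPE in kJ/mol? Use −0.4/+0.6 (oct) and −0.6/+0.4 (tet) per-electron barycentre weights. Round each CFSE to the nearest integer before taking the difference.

-19

Octahedral high-spin t2g^4 e_g^2: CFSE = -0.4 × 140 = -56 kJ/mol.
In a tetrahedral site the filling is e^3 t2^3: CFSE(tet) = -0.6Δₜ = -0.6 × (4/9)(140) = -37 kJ/mol.
Subtracting, OSPE = -56 − (-37) = -19 kJ/mol.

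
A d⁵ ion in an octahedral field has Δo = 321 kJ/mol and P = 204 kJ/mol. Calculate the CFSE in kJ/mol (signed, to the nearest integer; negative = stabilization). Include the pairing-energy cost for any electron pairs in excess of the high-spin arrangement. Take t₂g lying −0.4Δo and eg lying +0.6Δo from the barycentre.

-234

Since Δo = 321 kJ/mol > P = 204 kJ/mol, the complex adopts the low-spin configuration.
Filling d⁵ accordingly: t₂g⁵ eg⁰.
Orbital CFSE = -2.0Δo = -2.0 × 321 = -642 kJ/mol.
Excess pairs vs high-spin: 2 − 0 = 2; pairing cost = +408 kJ/mol.
Net CFSE = -642 + 408 = -234 kJ/mol.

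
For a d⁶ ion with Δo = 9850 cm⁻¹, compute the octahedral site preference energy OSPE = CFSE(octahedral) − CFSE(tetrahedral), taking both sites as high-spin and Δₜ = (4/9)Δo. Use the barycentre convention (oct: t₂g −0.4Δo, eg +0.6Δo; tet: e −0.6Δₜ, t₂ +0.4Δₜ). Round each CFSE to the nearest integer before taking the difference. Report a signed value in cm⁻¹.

-1313

Octahedral (high-spin): t₂g⁴ eg², CFSE = 4(−0.4) + 2(+0.6) = -0.4Δo = -0.4 × 9850 = -3940 cm⁻¹.
Tetrahedral: e³ t₂³, CFSE = 3(−0.6) + 3(+0.4) = -0.6Δₜ = -0.6 × (4/9) × 9850 = -2627 cm⁻¹.
OSPE = -3940 − (-2627) = -1313 cm⁻¹.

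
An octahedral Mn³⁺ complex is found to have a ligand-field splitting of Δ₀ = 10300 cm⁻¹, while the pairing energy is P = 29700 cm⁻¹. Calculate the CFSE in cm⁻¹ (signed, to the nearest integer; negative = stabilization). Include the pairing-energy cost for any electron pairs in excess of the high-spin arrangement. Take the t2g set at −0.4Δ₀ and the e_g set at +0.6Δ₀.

-6180

Group 7 minus oxidation state +3 gives a d⁴ configuration for Mn³⁺.
Since Δ₀ = 10300 cm⁻¹ < P = 29700 cm⁻¹, the complex adopts the high-spin configuration.
Configuration: t2g^3 e_g^1.
Orbital CFSE = -0.6Δ₀ = -0.6 × 10300 = -6180 cm⁻¹.
High-spin has no excess pairs, so no pairing correction applies.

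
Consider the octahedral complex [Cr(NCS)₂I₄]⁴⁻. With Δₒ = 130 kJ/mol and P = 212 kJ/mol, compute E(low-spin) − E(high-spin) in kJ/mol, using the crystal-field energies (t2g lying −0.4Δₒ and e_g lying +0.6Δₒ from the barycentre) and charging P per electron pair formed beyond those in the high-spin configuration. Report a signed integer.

Ligand charges: 2×(-1) from NCS⁻ and 4×(-1) from I⁻ sum to -6; with overall charge -4, Cr is +2.
Cr sits in group 6; removing 2 electrons leaves Cr²⁺ with 6 − 2 = 4 d electrons.
High-spin d⁴ fills as t2g^3 e_g^1 with CFSE 3(−0.4) + 1(+0.6) = -0.6Δₒ = -78 kJ/mol.
Low-spin: t2g^4 e_g^0, orbital CFSE = -1.6Δₒ = -208 kJ/mol; plus 1 excess pair × P = +212 kJ/mol; total 4 kJ/mol.
E(LS) − E(HS) = 4 − (-78) = 82 kJ/mol.

82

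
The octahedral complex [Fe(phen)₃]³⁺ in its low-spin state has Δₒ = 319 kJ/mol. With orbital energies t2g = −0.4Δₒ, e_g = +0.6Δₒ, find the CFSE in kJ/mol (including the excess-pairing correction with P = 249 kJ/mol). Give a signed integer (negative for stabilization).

phen is neutral, so the +3 overall charge sits on Fe: oxidation state +3.
Fe sits in group 8; removing 3 electrons leaves Fe³⁺ with 8 − 3 = 5 d electrons.
Configuration: t2g^5 e_g^0.
The orbital stabilization is -2.0Δₒ = -2.0 × 319 = -638 kJ/mol.
Relative to high-spin t2g^3 e_g^2 (0 paired), the low-spin configuration has 2 additional pairs, contributing +2 × 249 = +498 kJ/mol.
Overall CFSE = -638 + 498 = -140 kJ/mol.

-140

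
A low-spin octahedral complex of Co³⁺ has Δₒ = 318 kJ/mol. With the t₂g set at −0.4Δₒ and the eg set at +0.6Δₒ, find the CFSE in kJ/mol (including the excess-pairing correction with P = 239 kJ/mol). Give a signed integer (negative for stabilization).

-285

Co is in group 9, so Co³⁺ is d⁶ (9 − 3 = 6).
The d⁶ electrons fill as t₂g⁶ eg⁰.
Orbital CFSE = 6(-0.4) + 0(0.6) = -2.4Δₒ = -2.4 × 318 = -763 kJ/mol.
Relative to high-spin t₂g⁴ eg² (1 paired), the low-spin configuration has 2 additional pairs, contributing +2 × 239 = +478 kJ/mol.
Net CFSE = -763 + 478 = -285 kJ/mol.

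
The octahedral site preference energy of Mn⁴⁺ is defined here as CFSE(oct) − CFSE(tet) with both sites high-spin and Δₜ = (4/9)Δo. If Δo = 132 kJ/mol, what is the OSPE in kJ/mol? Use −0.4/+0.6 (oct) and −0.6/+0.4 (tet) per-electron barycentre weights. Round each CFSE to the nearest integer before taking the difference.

-111

Mn sits in group 7; removing 4 electrons leaves Mn⁴⁺ with 7 − 4 = 3 d electrons.
Octahedral high-spin t₂g³ eg⁰: CFSE = -1.2 × 132 = -158 kJ/mol.
Tetrahedral e² t₂¹ gives -0.8Δₜ = -0.8 × (4/9) × 132 = -47 kJ/mol.
OSPE = CFSE(oct) − CFSE(tet) = -158 − (-47) = -111 kJ/mol.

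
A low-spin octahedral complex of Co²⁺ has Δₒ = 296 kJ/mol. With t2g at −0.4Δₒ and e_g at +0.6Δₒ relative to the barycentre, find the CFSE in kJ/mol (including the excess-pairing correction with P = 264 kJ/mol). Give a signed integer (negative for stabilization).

-269

Group 9 minus oxidation state +2 gives a d⁷ configuration for Co²⁺.
The d⁷ electrons fill as t2g^6 e_g^1.
The orbital stabilization is -1.8Δₒ = -1.8 × 296 = -533 kJ/mol.
Relative to high-spin t2g^5 e_g^2 (2 paired), the low-spin configuration has 1 additional pair, contributing +1 × 264 = +264 kJ/mol.
Overall CFSE = -533 + 264 = -269 kJ/mol.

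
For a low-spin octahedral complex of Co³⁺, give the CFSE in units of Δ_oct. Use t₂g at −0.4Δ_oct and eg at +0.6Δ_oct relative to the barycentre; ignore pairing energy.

-2.4 Δ_oct

Co³⁺: group 9, so d-count = 9 − 3 = 6.
Configuration: t₂g⁶ eg⁰.
CFSE = 6(-0.4Δ_oct) + 0(0.6Δ_oct) = -2.4Δ_oct + 0.0Δ_oct = -2.4Δ_oct.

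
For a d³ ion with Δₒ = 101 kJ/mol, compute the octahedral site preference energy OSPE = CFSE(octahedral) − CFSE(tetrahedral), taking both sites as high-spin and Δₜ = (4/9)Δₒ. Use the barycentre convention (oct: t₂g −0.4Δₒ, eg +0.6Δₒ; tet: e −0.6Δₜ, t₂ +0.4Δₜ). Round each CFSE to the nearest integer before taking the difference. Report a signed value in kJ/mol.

Octahedral high-spin t₂g³ eg⁰: CFSE = -1.2 × 101 = -121 kJ/mol.
In a tetrahedral site the filling is e² t₂¹: CFSE(tet) = -0.8Δₜ = -0.8 × (4/9)(101) = -36 kJ/mol.
Subtracting, OSPE = -121 − (-36) = -85 kJ/mol.

-85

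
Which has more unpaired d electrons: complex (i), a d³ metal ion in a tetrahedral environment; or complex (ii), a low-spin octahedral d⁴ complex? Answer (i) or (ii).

(i)

(i): Tetrahedral fields are weak (Δₜ ≈ 4/9 Δₒ), so electrons fill high-spin; e² t₂¹ → 3 unpaired.
(ii): t₂g⁴ eg⁰ → 2 unpaired.
So (i) has more unpaired electrons.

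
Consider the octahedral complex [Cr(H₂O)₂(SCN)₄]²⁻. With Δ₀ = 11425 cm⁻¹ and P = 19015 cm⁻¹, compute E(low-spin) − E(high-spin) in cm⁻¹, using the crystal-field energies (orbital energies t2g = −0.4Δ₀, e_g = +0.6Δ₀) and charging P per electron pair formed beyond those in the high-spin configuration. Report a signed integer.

Ligand charges: 2×(+0) from H₂O and 4×(-1) from SCN⁻ sum to -4; with overall charge -2, Cr is +2.
Cr sits in group 6; removing 2 electrons leaves Cr²⁺ with 6 − 2 = 4 d electrons.
High-spin: t2g^3 e_g^1, CFSE = -0.6Δ₀ = -6855 cm⁻¹.
For low-spin the configuration is t2g^4 e_g^0: orbital energy -1.6 × 11425 = -18280 cm⁻¹, and 1 additional pair relative to high-spin adds 19015 cm⁻¹, giving 735 cm⁻¹.
The difference is 735 − (-6855) = 7590 cm⁻¹, so high-spin lies lower.

7590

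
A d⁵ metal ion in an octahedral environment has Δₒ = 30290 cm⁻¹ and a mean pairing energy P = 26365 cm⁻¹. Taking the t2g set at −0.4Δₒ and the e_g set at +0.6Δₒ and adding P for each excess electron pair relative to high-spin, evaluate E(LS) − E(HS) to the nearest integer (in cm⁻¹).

-7850

High-spin: t2g^3 e_g^2, CFSE = 0.0Δₒ = 0 cm⁻¹.
For low-spin the configuration is t2g^5 e_g^0: orbital energy -2.0 × 30290 = -60580 cm⁻¹, and 2 additional pairs relative to high-spin add 52730 cm⁻¹, giving -7850 cm⁻¹.
The difference is -7850 − (0) = -7850 cm⁻¹, so low-spin lies lower.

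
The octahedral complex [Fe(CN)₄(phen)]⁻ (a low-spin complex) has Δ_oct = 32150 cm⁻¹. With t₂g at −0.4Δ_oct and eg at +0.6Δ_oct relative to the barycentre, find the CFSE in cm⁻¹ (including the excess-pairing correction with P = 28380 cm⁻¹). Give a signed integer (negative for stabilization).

Ligand charges: 4×(-1) from CN⁻ and 1×(+0) from phen sum to -4; with overall charge -1, Fe is +3.
Group 8 minus oxidation state +3 gives a d⁵ configuration for Fe³⁺.
Configuration: t₂g⁵ eg⁰.
The orbital stabilization is -2.0Δ_oct = -2.0 × 32150 = -64300 cm⁻¹.
Relative to high-spin t₂g³ eg² (0 paired), the low-spin configuration has 2 additional pairs, contributing +2 × 28380 = +56760 cm⁻¹.
Combining: -64300 + 56760 = -7540 cm⁻¹.

-7540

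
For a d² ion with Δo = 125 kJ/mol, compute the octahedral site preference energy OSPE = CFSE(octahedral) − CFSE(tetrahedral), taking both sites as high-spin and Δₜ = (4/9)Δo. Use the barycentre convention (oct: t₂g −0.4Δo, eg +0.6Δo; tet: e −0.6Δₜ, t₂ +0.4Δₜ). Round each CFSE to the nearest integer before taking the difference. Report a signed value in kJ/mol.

-33

Octahedral high-spin t₂g² eg⁰: CFSE = -0.8 × 125 = -100 kJ/mol.
Tetrahedral e² t₂⁰ gives -1.2Δₜ = -1.2 × (4/9) × 125 = -67 kJ/mol.
OSPE = -100 − (-67) = -33 kJ/mol.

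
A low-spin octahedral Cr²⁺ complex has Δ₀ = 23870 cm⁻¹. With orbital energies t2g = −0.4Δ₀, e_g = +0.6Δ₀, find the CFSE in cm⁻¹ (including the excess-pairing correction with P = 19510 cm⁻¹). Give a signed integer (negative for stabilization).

Cr is in group 6, so Cr²⁺ is d⁴ (6 − 2 = 4).
The d⁴ electrons fill as t2g^4 e_g^0.
Orbital CFSE = 4(-0.4) + 0(0.6) = -1.6Δ₀ = -1.6 × 23870 = -38192 cm⁻¹.
Pairing penalty: 1 pair vs 0 in the high-spin reference → 1 extra × P = 19510 cm⁻¹.
Combining: -38192 + 19510 = -18682 cm⁻¹.

-18682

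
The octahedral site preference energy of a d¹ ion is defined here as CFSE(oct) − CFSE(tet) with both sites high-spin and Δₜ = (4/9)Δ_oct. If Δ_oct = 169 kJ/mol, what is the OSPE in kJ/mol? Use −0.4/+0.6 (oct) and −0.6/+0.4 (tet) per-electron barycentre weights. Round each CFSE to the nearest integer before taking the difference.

Octahedral high-spin t2g^1 e_g^0: CFSE = -0.4 × 169 = -68 kJ/mol.
Tetrahedral: e^1 t2^0, CFSE = 1(−0.6) + 0(+0.4) = -0.6Δₜ = -0.6 × (4/9) × 169 = -45 kJ/mol.
Subtracting, OSPE = -68 − (-45) = -23 kJ/mol.

-23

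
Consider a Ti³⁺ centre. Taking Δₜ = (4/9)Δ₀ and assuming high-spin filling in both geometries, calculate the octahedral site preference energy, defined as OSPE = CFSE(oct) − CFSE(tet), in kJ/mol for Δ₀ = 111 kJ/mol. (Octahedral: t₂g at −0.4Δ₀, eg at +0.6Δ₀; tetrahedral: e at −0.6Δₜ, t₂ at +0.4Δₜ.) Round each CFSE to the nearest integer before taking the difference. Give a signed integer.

Ti sits in group 4; removing 3 electrons leaves Ti³⁺ with 4 − 3 = 1 d electrons.
In an octahedral site d¹ (HS) is t₂g¹ eg⁰, giving CFSE(oct) = -0.4Δ₀ = -44 kJ/mol.
In a tetrahedral site the filling is e¹ t₂⁰: CFSE(tet) = -0.6Δₜ = -0.6 × (4/9)(111) = -30 kJ/mol.
Subtracting, OSPE = -44 − (-30) = -14 kJ/mol.

-14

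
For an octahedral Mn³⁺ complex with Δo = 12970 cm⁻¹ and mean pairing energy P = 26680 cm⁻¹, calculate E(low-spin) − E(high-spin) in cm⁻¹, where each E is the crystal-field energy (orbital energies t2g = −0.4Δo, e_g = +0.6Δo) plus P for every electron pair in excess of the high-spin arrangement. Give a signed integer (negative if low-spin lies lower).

Mn sits in group 7; removing 3 electrons leaves Mn³⁺ with 7 − 3 = 4 d electrons.
High-spin d⁴ fills as t2g^3 e_g^1 with CFSE 3(−0.4) + 1(+0.6) = -0.6Δo = -7782 cm⁻¹.
Low-spin: t2g^4 e_g^0, orbital CFSE = -1.6Δo = -20752 cm⁻¹; plus 1 excess pair × P = +26680 cm⁻¹; total 5928 cm⁻¹.
The difference is 5928 − (-7782) = 13710 cm⁻¹, so high-spin lies lower.

13710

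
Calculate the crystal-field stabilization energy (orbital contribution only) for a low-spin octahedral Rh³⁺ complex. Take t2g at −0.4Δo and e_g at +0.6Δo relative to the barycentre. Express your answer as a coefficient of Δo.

Rh is in group 9, so Rh³⁺ is d⁶ (9 − 3 = 6).
Configuration: t2g^6 e_g^0.
CFSE = 6(-0.4Δo) + 0(0.6Δo) = -2.4Δo + 0.0Δo = -2.4Δo.

-2.4 Δo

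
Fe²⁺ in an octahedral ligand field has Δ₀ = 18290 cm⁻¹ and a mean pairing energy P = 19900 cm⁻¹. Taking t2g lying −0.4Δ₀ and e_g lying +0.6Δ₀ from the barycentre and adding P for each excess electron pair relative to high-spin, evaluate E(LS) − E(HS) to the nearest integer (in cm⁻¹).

Fe is in group 8, so Fe²⁺ is d⁶ (8 − 2 = 6).
High-spin: t2g^4 e_g^2, CFSE = -0.4Δ₀ = -7316 cm⁻¹.
For low-spin the configuration is t2g^6 e_g^0: orbital energy -2.4 × 18290 = -43896 cm⁻¹, and 2 additional pairs relative to high-spin add 39800 cm⁻¹, giving -4096 cm⁻¹.
E(LS) − E(HS) = -4096 − (-7316) = 3220 cm⁻¹.

3220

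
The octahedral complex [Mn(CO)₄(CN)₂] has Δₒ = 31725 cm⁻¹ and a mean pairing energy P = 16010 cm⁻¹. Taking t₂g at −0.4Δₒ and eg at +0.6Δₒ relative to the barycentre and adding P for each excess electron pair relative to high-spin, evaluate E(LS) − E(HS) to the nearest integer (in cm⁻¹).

-31430

Ligand charges: 4×(+0) from CO and 2×(-1) from CN⁻ sum to -2; with overall charge +0, Mn is +2.
Group 7 minus oxidation state +2 gives a d⁵ configuration for Mn²⁺.
High-spin: t₂g³ eg², CFSE = 0.0Δₒ = 0 cm⁻¹.
Low-spin: t₂g⁵ eg⁰, orbital CFSE = -2.0Δₒ = -63450 cm⁻¹; plus 2 excess pairs × P = +32020 cm⁻¹; total -31430 cm⁻¹.
Thus E(LS) − E(HS) = -31430 cm⁻¹.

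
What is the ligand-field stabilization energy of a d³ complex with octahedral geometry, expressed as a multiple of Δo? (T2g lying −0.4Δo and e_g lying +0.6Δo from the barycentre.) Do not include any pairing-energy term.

For octahedral d³ the high- and low-spin configurations coincide.
Configuration: t2g^3 e_g^0.
CFSE = 3(-0.4Δo) + 0(0.6Δo) = -1.2Δo + 0.0Δo = -1.2Δo.

-1.2 Δo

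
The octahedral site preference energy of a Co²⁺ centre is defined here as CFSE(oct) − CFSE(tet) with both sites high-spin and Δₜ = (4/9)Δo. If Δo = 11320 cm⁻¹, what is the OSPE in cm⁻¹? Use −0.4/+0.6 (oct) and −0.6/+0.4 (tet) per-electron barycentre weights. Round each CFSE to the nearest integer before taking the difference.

-3019

Group 9 minus oxidation state +2 gives a d⁷ configuration for Co²⁺.
In an octahedral site d⁷ (HS) is t2g^5 e_g^2, giving CFSE(oct) = -0.8Δo = -9056 cm⁻¹.
In a tetrahedral site the filling is e^4 t2^3: CFSE(tet) = -1.2Δₜ = -1.2 × (4/9)(11320) = -6037 cm⁻¹.
Subtracting, OSPE = -9056 − (-6037) = -3019 cm⁻¹.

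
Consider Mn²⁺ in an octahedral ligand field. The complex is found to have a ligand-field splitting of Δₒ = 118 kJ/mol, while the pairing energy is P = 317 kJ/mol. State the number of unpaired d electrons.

5

Mn is in group 7, so Mn²⁺ is d⁵ (7 − 2 = 5).
Here Δₒ < P (118 < 317), so the high-spin state is favoured.
Configuration: t₂g³ eg².
Unpaired electrons: 5.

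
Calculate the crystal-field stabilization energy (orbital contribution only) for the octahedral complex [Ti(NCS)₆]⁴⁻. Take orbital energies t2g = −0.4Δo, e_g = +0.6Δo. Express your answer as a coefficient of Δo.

Each NCS⁻ contributes -1; 6 × (-1) = -6. With overall charge -4, Ti is in the +2 oxidation state.
Group 4 minus oxidation state +2 gives a d² configuration for Ti²⁺.
Configuration: t2g^2 e_g^0.
CFSE = 2(-0.4Δo) + 0(0.6Δo) = -0.8Δo + 0.0Δo = -0.8Δo.

-0.8 Δo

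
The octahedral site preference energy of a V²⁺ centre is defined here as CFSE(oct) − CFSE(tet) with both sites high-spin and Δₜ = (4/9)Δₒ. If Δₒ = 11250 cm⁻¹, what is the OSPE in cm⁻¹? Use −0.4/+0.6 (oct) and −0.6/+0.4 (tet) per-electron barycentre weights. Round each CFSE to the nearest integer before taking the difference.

-9500

V sits in group 5; removing 2 electrons leaves V²⁺ with 5 − 2 = 3 d electrons.
Octahedral high-spin t₂g³ eg⁰: CFSE = -1.2 × 11250 = -13500 cm⁻¹.
Tetrahedral e² t₂¹ gives -0.8Δₜ = -0.8 × (4/9) × 11250 = -4000 cm⁻¹.
Subtracting, OSPE = -13500 − (-4000) = -9500 cm⁻¹.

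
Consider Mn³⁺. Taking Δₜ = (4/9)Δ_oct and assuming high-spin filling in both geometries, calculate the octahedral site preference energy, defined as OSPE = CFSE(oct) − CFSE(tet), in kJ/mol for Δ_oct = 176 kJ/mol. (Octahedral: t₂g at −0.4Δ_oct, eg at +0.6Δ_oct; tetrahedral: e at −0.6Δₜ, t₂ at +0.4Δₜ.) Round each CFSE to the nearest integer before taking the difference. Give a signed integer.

-75

Mn³⁺: group 7, so d-count = 7 − 3 = 4.
Octahedral high-spin t₂g³ eg¹: CFSE = -0.6 × 176 = -106 kJ/mol.
Tetrahedral e² t₂² gives -0.4Δₜ = -0.4 × (4/9) × 176 = -31 kJ/mol.
OSPE = CFSE(oct) − CFSE(tet) = -106 − (-31) = -75 kJ/mol.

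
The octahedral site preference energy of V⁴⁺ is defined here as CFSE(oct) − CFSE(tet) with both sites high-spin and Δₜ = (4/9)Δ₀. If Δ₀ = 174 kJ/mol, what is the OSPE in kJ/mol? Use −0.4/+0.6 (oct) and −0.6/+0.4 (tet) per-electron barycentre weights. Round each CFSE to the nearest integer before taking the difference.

-24

V sits in group 5; removing 4 electrons leaves V⁴⁺ with 5 − 4 = 1 d electrons.
Octahedral high-spin t₂g¹ eg⁰: CFSE = -0.4 × 174 = -70 kJ/mol.
In a tetrahedral site the filling is e¹ t₂⁰: CFSE(tet) = -0.6Δₜ = -0.6 × (4/9)(174) = -46 kJ/mol.
Subtracting, OSPE = -70 − (-46) = -24 kJ/mol.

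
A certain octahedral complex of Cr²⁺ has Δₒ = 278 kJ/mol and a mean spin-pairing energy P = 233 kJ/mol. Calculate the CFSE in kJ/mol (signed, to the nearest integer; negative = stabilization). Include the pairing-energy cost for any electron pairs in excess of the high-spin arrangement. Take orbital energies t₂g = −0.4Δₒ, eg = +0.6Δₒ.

-212

Cr is in group 6, so Cr²⁺ is d⁴ (6 − 2 = 4).
Here Δₒ > P (278 > 233), so the low-spin state is favoured.
That gives t₂g⁴ eg⁰.
Orbital CFSE = -1.6Δₒ = -1.6 × 278 = -445 kJ/mol.
Excess pairs vs high-spin: 1 − 0 = 1; pairing cost = +233 kJ/mol.
Net CFSE = -445 + 233 = -212 kJ/mol.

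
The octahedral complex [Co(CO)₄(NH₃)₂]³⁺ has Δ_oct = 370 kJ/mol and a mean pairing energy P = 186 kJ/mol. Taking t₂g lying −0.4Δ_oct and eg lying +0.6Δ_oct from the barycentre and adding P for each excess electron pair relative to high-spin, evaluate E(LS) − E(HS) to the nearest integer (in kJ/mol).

Ligand charges: 4×(+0) from CO and 2×(+0) from NH₃ sum to +0; with overall charge +3, Co is +3.
Co sits in group 9; removing 3 electrons leaves Co³⁺ with 9 − 3 = 6 d electrons.
High-spin d⁶ fills as t₂g⁴ eg² with CFSE 4(−0.4) + 2(+0.6) = -0.4Δ_oct = -148 kJ/mol.
For low-spin the configuration is t₂g⁶ eg⁰: orbital energy -2.4 × 370 = -888 kJ/mol, and 2 additional pairs relative to high-spin add 372 kJ/mol, giving -516 kJ/mol.
E(LS) − E(HS) = -516 − (-148) = -368 kJ/mol.

-368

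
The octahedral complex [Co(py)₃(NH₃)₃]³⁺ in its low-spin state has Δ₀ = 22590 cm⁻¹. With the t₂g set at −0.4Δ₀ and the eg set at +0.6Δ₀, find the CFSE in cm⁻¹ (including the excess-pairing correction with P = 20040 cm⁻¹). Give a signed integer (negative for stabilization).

-14136

Ligand charges: 3×(+0) from py and 3×(+0) from NH₃ sum to +0; with overall charge +3, Co is +3.
Co³⁺: group 9, so d-count = 9 − 3 = 6.
The d⁶ electrons fill as t₂g⁶ eg⁰.
CFSE(orbital) = 6×(-0.4Δ₀) + 0×(0.6Δ₀) = -2.4Δ₀; with Δ₀ = 22590 cm⁻¹ that is -54216 cm⁻¹.
Relative to high-spin t₂g⁴ eg² (1 paired), the low-spin configuration has 2 additional pairs, contributing +2 × 20040 = +40080 cm⁻¹.
Net CFSE = -54216 + 40080 = -14136 cm⁻¹.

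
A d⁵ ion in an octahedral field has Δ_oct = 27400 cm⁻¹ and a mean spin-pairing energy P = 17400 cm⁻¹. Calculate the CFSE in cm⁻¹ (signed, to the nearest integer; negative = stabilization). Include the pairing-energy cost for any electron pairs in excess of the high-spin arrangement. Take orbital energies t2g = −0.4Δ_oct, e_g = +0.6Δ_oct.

With Δ_oct > P the complex is low-spin.
Filling d⁵ accordingly: t2g^5 e_g^0.
Orbital CFSE = -2.0Δ_oct = -2.0 × 27400 = -54800 cm⁻¹.
Excess pairs vs high-spin: 2 − 0 = 2; pairing cost = +34800 cm⁻¹.
Net CFSE = -54800 + 34800 = -20000 cm⁻¹.

-20000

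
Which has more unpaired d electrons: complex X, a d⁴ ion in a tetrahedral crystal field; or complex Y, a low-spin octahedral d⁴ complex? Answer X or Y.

X: With tetrahedral geometry the complex is necessarily high-spin; e² t₂² → 4 unpaired.
Y: t₂g⁴ eg⁰ → 2 unpaired.
So X has more unpaired electrons.

X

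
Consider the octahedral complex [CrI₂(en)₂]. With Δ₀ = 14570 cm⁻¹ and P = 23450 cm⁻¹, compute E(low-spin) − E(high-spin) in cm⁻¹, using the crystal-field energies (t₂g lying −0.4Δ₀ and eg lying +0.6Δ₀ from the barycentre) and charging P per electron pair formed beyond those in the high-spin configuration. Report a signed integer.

8880

Ligand charges: 2×(-1) from I⁻ and 2×(+0) from en sum to -2; with overall charge +0, Cr is +2.
Cr sits in group 6; removing 2 electrons leaves Cr²⁺ with 6 − 2 = 4 d electrons.
High-spin d⁴ fills as t₂g³ eg¹ with CFSE 3(−0.4) + 1(+0.6) = -0.6Δ₀ = -8742 cm⁻¹.
Low-spin: t₂g⁴ eg⁰, orbital CFSE = -1.6Δ₀ = -23312 cm⁻¹; plus 1 excess pair × P = +23450 cm⁻¹; total 138 cm⁻¹.
Thus E(LS) − E(HS) = 8880 cm⁻¹.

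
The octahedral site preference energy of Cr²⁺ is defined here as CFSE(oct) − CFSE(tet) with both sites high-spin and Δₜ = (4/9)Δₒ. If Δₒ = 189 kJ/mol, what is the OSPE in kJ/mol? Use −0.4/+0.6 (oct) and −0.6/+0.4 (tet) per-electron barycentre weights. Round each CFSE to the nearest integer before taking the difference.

Cr sits in group 6; removing 2 electrons leaves Cr²⁺ with 6 − 2 = 4 d electrons.
Octahedral high-spin t₂g³ eg¹: CFSE = -0.6 × 189 = -113 kJ/mol.
In a tetrahedral site the filling is e² t₂²: CFSE(tet) = -0.4Δₜ = -0.4 × (4/9)(189) = -34 kJ/mol.
OSPE = -113 − (-34) = -79 kJ/mol.

-79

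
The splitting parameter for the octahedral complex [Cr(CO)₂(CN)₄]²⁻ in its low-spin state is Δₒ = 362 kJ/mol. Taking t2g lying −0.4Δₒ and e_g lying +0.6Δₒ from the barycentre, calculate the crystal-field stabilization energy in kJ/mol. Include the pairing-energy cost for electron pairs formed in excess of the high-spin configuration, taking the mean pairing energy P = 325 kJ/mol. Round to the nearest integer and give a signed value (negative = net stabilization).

Ligand charges: 2×(+0) from CO and 4×(-1) from CN⁻ sum to -4; with overall charge -2, Cr is +2.
Group 6 minus oxidation state +2 gives a d⁴ configuration for Cr²⁺.
The d⁴ electrons fill as t2g^4 e_g^0.
Orbital CFSE = 4(-0.4) + 0(0.6) = -1.6Δₒ = -1.6 × 362 = -579 kJ/mol.
Pairing penalty: 1 pair vs 0 in the high-spin reference → 1 extra × P = 325 kJ/mol.
Combining: -579 + 325 = -254 kJ/mol.

-254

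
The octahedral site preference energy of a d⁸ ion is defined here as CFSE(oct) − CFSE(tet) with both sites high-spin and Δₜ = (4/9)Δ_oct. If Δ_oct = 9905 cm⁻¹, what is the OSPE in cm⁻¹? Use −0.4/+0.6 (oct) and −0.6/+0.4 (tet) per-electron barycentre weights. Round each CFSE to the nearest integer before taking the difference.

-8364

Octahedral high-spin t2g^6 e_g^2: CFSE = -1.2 × 9905 = -11886 cm⁻¹.
Tetrahedral: e^4 t2^4, CFSE = 4(−0.6) + 4(+0.4) = -0.8Δₜ = -0.8 × (4/9) × 9905 = -3522 cm⁻¹.
OSPE = -11886 − (-3522) = -8364 cm⁻¹.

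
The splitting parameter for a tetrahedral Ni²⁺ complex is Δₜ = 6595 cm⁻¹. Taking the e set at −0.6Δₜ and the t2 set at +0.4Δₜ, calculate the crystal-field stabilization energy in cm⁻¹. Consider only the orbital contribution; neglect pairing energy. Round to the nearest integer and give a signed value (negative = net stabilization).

Ni²⁺: group 10, so d-count = 10 − 2 = 8.
With tetrahedral geometry the complex is necessarily high-spin.
Electron filling gives e^4 t2^4.
Orbital CFSE = 4(-0.6) + 4(0.4) = -0.8Δₜ = -0.8 × 6595 = -5276 cm⁻¹.

-5276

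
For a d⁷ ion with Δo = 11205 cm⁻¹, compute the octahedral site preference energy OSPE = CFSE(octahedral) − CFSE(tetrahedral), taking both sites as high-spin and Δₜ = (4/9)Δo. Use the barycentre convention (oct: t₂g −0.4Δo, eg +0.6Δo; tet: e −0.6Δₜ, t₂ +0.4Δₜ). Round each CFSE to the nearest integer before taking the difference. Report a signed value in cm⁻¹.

In an octahedral site d⁷ (HS) is t₂g⁵ eg², giving CFSE(oct) = -0.8Δo = -8964 cm⁻¹.
Tetrahedral: e⁴ t₂³, CFSE = 4(−0.6) + 3(+0.4) = -1.2Δₜ = -1.2 × (4/9) × 11205 = -5976 cm⁻¹.
OSPE = -8964 − (-5976) = -2988 cm⁻¹.

-2988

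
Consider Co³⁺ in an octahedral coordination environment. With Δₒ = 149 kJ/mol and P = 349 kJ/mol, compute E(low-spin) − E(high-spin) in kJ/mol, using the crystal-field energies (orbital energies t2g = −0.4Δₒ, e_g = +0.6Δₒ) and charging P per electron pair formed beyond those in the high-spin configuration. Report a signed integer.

400

Co is in group 9, so Co³⁺ is d⁶ (9 − 3 = 6).
In the high-spin limit (t2g^4 e_g^2) the orbital term is -0.4Δₒ = -60 kJ/mol, with no excess pairing.
For low-spin the configuration is t2g^6 e_g^0: orbital energy -2.4 × 149 = -358 kJ/mol, and 2 additional pairs relative to high-spin add 698 kJ/mol, giving 340 kJ/mol.
E(LS) − E(HS) = 340 − (-60) = 400 kJ/mol.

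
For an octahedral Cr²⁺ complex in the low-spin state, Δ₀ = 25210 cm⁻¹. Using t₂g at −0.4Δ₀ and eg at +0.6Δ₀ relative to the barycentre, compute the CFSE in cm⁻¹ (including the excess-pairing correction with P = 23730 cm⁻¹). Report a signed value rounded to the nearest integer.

-16606

Cr²⁺: group 6, so d-count = 6 − 2 = 4.
Configuration: t₂g⁴ eg⁰.
The orbital stabilization is -1.6Δ₀ = -1.6 × 25210 = -40336 cm⁻¹.
Pairing penalty: 1 pair vs 0 in the high-spin reference → 1 extra × P = 23730 cm⁻¹.
Combining: -40336 + 23730 = -16606 cm⁻¹.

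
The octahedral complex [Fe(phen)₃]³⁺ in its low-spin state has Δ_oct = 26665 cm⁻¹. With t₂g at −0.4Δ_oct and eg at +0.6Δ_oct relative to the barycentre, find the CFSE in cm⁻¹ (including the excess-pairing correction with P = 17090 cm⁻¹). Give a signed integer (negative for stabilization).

-19150

phen is neutral, so the +3 overall charge sits on Fe: oxidation state +3.
Fe³⁺: group 8, so d-count = 8 − 3 = 5.
Configuration: t₂g⁵ eg⁰.
Orbital CFSE = 5(-0.4) + 0(0.6) = -2.0Δ_oct = -2.0 × 26665 = -53330 cm⁻¹.
Pairing penalty: 2 pairs vs 0 in the high-spin reference → 2 extra × P = 34180 cm⁻¹.
Net CFSE = -53330 + 34180 = -19150 cm⁻¹.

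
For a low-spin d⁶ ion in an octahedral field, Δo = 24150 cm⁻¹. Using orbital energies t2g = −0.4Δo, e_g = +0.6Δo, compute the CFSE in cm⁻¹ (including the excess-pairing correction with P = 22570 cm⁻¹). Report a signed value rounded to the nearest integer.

-12820

The d⁶ electrons fill as t2g^6 e_g^0.
Orbital CFSE = 6(-0.4) + 0(0.6) = -2.4Δo = -2.4 × 24150 = -57960 cm⁻¹.
Pairing penalty: 3 pairs vs 1 in the high-spin reference → 2 extra × P = 45140 cm⁻¹.
Overall CFSE = -57960 + 45140 = -12820 cm⁻¹.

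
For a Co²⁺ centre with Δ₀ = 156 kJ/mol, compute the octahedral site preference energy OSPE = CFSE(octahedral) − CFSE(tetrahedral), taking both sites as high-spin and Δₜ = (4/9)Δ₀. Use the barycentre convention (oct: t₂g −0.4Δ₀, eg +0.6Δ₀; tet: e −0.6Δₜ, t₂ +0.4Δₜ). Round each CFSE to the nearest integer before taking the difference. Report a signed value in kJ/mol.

Co sits in group 9; removing 2 electrons leaves Co²⁺ with 9 − 2 = 7 d electrons.
In an octahedral site d⁷ (HS) is t2g^5 e_g^2, giving CFSE(oct) = -0.8Δ₀ = -125 kJ/mol.
Tetrahedral: e^4 t2^3, CFSE = 4(−0.6) + 3(+0.4) = -1.2Δₜ = -1.2 × (4/9) × 156 = -83 kJ/mol.
OSPE = -125 − (-83) = -42 kJ/mol.

-42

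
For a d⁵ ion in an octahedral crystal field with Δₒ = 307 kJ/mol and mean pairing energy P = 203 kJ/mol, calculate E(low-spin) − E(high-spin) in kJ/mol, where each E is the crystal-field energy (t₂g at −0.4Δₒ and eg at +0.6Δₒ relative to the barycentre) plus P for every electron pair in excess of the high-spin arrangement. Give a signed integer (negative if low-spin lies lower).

-208

In the high-spin limit (t₂g³ eg²) the orbital term is 0.0Δₒ = 0 kJ/mol, with no excess pairing.
Low-spin t₂g⁵ eg⁰ gives -2.0Δₒ = -614 kJ/mol, but forming 2 extra pairs costs 2P = 406 kJ/mol, so E(LS) = -614 + 406 = -208 kJ/mol.
Thus E(LS) − E(HS) = -208 kJ/mol.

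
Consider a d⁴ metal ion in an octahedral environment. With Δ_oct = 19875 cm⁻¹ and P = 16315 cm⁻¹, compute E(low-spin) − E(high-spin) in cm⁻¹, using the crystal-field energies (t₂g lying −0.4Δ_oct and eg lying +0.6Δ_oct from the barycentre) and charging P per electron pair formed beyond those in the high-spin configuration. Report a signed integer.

In the high-spin limit (t₂g³ eg¹) the orbital term is -0.6Δ_oct = -11925 cm⁻¹, with no excess pairing.
Low-spin: t₂g⁴ eg⁰, orbital CFSE = -1.6Δ_oct = -31800 cm⁻¹; plus 1 excess pair × P = +16315 cm⁻¹; total -15485 cm⁻¹.
The difference is -15485 − (-11925) = -3560 cm⁻¹, so low-spin lies lower.

-3560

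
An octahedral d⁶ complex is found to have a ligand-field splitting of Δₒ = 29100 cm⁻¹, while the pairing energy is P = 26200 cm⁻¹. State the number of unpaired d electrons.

0

Here Δₒ > P (29100 > 26200), so the low-spin state is favoured.
Configuration: t2g^6 e_g^0.
Unpaired electrons: 0.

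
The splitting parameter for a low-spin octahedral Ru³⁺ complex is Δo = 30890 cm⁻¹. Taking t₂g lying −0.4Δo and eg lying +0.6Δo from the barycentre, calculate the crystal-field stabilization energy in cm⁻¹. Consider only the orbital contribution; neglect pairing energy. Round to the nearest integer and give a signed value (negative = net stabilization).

-61780

Ru³⁺: group 8, so d-count = 8 − 3 = 5.
Configuration: t₂g⁵ eg⁰.
CFSE(orbital) = 5×(-0.4Δo) + 0×(0.6Δo) = -2.0Δo; with Δo = 30890 cm⁻¹ that is -61780 cm⁻¹.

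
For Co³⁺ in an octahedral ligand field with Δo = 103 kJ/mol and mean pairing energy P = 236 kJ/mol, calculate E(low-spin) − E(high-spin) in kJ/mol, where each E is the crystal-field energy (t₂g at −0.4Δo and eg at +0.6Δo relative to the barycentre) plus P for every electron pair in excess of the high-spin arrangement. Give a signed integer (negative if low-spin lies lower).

Co is in group 9, so Co³⁺ is d⁶ (9 − 3 = 6).
In the high-spin limit (t₂g⁴ eg²) the orbital term is -0.4Δo = -41 kJ/mol, with no excess pairing.
Low-spin: t₂g⁶ eg⁰, orbital CFSE = -2.4Δo = -247 kJ/mol; plus 2 excess pairs × P = +472 kJ/mol; total 225 kJ/mol.
Thus E(LS) − E(HS) = 266 kJ/mol.

266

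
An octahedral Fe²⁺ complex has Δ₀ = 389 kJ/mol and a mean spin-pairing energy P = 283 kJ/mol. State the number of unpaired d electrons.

0

Fe is in group 8, so Fe²⁺ is d⁶ (8 − 2 = 6).
Here Δ₀ > P (389 > 283), so the low-spin state is favoured.
Filling d⁶ accordingly: t₂g⁶ eg⁰.
Unpaired electrons: 0.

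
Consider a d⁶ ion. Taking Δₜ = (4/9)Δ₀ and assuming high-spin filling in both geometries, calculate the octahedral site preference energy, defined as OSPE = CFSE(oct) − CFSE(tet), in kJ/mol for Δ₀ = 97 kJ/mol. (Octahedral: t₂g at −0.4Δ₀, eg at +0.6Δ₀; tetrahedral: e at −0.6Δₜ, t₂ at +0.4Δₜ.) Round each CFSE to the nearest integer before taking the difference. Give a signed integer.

Octahedral (high-spin): t₂g⁴ eg², CFSE = 4(−0.4) + 2(+0.6) = -0.4Δ₀ = -0.4 × 97 = -39 kJ/mol.
Tetrahedral: e³ t₂³, CFSE = 3(−0.6) + 3(+0.4) = -0.6Δₜ = -0.6 × (4/9) × 97 = -26 kJ/mol.
OSPE = -39 − (-26) = -13 kJ/mol.

-13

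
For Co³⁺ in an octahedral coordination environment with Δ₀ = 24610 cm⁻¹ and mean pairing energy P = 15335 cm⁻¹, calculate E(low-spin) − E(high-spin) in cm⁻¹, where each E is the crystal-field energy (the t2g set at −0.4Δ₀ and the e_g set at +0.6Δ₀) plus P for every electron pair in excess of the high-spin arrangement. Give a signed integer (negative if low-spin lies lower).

Group 9 minus oxidation state +3 gives a d⁶ configuration for Co³⁺.
High-spin d⁶ fills as t2g^4 e_g^2 with CFSE 4(−0.4) + 2(+0.6) = -0.4Δ₀ = -9844 cm⁻¹.
For low-spin the configuration is t2g^6 e_g^0: orbital energy -2.4 × 24610 = -59064 cm⁻¹, and 2 additional pairs relative to high-spin add 30670 cm⁻¹, giving -28394 cm⁻¹.
The difference is -28394 − (-9844) = -18550 cm⁻¹, so low-spin lies lower.

-18550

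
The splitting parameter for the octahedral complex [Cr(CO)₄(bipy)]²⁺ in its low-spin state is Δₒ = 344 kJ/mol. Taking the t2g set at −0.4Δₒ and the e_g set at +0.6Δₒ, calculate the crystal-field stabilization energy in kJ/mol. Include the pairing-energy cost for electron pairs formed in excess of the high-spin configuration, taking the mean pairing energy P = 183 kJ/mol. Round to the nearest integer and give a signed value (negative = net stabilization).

Ligand charges: 4×(+0) from CO and 1×(+0) from bipy sum to +0; with overall charge +2, Cr is +2.
Cr sits in group 6; removing 2 electrons leaves Cr²⁺ with 6 − 2 = 4 d electrons.
Electron filling gives t2g^4 e_g^0.
Orbital CFSE = 4(-0.4) + 0(0.6) = -1.6Δₒ = -1.6 × 344 = -550 kJ/mol.
Pairing penalty: 1 pair vs 0 in the high-spin reference → 1 extra × P = 183 kJ/mol.
Overall CFSE = -550 + 183 = -367 kJ/mol.

-367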